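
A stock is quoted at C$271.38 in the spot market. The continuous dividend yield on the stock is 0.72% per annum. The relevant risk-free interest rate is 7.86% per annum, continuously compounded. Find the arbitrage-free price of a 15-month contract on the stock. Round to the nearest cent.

C$296.71

F = S·e^((r − q)T) = 271.38 · e^((0.0786 − 0.0072) × 15/12)
= 271.38 · e^0.089250 = 271.38 × 1.093354
F = C$296.71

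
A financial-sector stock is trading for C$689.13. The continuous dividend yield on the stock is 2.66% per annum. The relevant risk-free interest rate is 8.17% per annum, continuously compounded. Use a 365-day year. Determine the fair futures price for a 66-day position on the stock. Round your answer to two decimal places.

F = S·e^((r − q)T) = 689.13 · e^((0.0817 − 0.0266) × 66/365)
= 689.13 · e^0.009963 = 689.13 × 1.010013
F = C$696.03

C$696.03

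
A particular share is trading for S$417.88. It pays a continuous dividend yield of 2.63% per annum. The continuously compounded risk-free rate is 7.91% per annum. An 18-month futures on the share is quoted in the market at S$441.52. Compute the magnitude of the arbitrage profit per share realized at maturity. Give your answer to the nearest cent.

S$10.80 per share

Fair futures: F* = S·e^(carry·T), with carry = (r − q) = 0.0791 − 0.0263 = 0.0528
F* = 417.88 · e^(0.0528 × 18/12) = 417.88 · e^0.079200 = 417.88 × 1.082421 = S$452.3221
Market S$441.52 < fair S$452.3221: forward underpriced → reverse cash-and-carry (short spot, go long the forward).
At maturity, profit = |F_mkt − F*| = |441.52 − 452.3221| = S$10.80 per share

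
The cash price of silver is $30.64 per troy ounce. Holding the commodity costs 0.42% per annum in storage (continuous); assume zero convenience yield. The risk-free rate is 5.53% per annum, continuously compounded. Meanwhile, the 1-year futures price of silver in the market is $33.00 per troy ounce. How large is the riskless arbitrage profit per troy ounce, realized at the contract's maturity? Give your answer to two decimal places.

Fair futures: F* = S·e^(carry·T), with carry = (r + u) = 0.0553 + 0.0042 = 0.0595
F* = 30.64 · e^(0.0595 × 1) = 30.64 · e^0.059500 = 30.64 × 1.061306 = $32.5184
Market $33.00 > fair $32.5184: forward overpriced → cash-and-carry (buy spot, short the forward).
At maturity, profit = |F_mkt − F*| = |33.00 − 32.5184| = $0.48 per troy ounce

$0.48 per troy ounce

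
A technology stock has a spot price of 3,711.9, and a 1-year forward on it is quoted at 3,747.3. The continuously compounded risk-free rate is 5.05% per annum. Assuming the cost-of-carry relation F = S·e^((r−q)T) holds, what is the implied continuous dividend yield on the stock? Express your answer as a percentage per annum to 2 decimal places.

From F = S·e^((r−q)T): (r − q) = ln(F/S)/T
ln(3747.3/3711.9) = ln(1.009537) = 0.009492
(r − q) = 0.009492 / (1) = 0.009492
q = r − ln(F/S)/T = 0.0505 − 0.009492 = 0.041008
q = 4.10%

4.10%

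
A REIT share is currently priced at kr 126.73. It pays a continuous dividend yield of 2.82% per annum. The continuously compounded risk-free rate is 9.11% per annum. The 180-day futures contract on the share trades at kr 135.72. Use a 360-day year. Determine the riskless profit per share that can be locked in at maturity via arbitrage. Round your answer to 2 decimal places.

kr 4.94 per share

Fair futures: F* = S·e^(carry·T), with carry = (r − q) = 0.0911 − 0.0282 = 0.0629
F* = 126.73 · e^(0.0629 × 180/360) = 126.73 · e^0.031450 = 126.73 × 1.031950 = kr 130.7790
Market kr 135.72 > fair kr 130.7790: forward overpriced → cash-and-carry (buy spot, short the forward).
At maturity, profit = |F_mkt − F*| = |135.72 − 130.7790| = kr 4.94 per share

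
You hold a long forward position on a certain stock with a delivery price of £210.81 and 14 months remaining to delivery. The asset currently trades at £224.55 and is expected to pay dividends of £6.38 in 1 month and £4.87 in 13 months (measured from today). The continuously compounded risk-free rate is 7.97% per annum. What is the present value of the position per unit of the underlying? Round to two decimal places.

£21.65

PV(remaining dividends) I = 6.38·e^(−0.0797·1/12) + 4.87·e^(−0.0797·13/12) = 10.8049
Current forward F = (S − I)·e^(rT) = (224.55 − 10.8049)·e^(0.0797·14/12) = 213.7451 × 1.097443 = 234.5731
Value (long) = (F − K)·e^(−rT) = (234.5731 − 210.81) × 0.911209 = 21.6532
Value = £21.65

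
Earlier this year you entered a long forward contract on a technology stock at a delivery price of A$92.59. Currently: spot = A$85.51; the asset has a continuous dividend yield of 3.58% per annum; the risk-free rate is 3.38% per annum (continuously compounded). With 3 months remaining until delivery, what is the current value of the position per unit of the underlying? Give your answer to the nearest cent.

-A$7.06

Current fair forward for the remaining 3 months: F = S·e^((r − q)·T), (r − q) = 0.0338 − 0.0358 = -0.0020
F = 85.51 · e^(-0.0020 × 3/12) = 85.51 × 0.999500 = 85.4672
Value of long forward = (F − K)·e^(−rT) = (85.4672 − 92.59) · e^(−0.0338·3/12)
= -7.1228 × 0.991586 = -7.06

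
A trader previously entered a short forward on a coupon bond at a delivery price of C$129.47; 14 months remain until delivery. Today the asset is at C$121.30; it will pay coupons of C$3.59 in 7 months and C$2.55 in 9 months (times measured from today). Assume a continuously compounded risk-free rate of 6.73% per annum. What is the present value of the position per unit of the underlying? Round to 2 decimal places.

C$4.27

PV(remaining coupons) I = 3.59·e^(−0.0673·7/12) + 2.55·e^(−0.0673·9/12) = 5.8763
Current forward F = (S − I)·e^(rT) = (121.30 − 5.8763)·e^(0.0673·14/12) = 115.4237 × 1.081681 = 124.8516
Value (long) = (F − K)·e^(−rT) = (124.8516 − 129.47) × 0.924487 = -4.2697
Short position value = −(long value) = C$4.27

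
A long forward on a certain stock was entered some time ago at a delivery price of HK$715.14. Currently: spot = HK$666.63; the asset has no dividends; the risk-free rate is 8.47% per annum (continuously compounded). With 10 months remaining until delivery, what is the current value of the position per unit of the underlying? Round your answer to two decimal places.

HK$0.23

Current fair forward for the remaining 10 months: F = S·e^(r·T), r = 0.0847
F = 666.63 · e^(0.0847 × 10/12) = 666.63 × 1.073134 = 715.3833
Value of long forward = (F − K)·e^(−rT) = (715.3833 − 715.14) · e^(−0.0847·10/12)
= 0.2433 × 0.931850 = 0.23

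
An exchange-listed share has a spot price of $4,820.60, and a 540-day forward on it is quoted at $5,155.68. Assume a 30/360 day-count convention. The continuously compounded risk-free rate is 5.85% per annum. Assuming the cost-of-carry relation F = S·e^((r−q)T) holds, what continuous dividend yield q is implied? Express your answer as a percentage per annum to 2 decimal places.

From F = S·e^((r−q)T): (r − q) = ln(F/S)/T
ln(5155.68/4820.60) = ln(1.069510) = 0.067201
(r − q) = 0.067201 / (540/360) = 0.044801
q = r − ln(F/S)/T = 0.0585 − 0.044801 = 0.013699
q = 1.37%

1.37%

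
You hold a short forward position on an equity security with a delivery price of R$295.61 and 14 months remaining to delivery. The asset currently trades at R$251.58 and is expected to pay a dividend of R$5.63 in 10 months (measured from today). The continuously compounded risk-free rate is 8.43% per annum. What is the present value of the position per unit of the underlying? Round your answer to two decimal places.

R$21.59

PV(remaining dividends) I = 5.63·e^(−0.0843·10/12) = 5.2481
Current forward F = (S − I)·e^(rT) = (251.58 − 5.2481)·e^(0.0843·14/12) = 246.3319 × 1.103349 = 271.7901
Value (long) = (F − K)·e^(−rT) = (271.7901 − 295.61) × 0.906332 = -21.5887
Short position value = −(long value) = R$21.59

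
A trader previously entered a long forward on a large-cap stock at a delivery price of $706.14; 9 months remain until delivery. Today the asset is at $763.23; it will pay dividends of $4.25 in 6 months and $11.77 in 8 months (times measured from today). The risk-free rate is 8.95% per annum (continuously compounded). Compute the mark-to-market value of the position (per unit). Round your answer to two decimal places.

PV(remaining dividends) I = 4.25·e^(−0.0895·6/12) + 11.77·e^(−0.0895·8/12) = 15.1523
Current forward F = (S − I)·e^(rT) = (763.23 − 15.1523)·e^(0.0895·9/12) = 748.0777 × 1.069429 = 800.0160
Value (long) = (F − K)·e^(−rT) = (800.0160 − 706.14) × 0.935078 = 87.7814
Value = $87.78

$87.78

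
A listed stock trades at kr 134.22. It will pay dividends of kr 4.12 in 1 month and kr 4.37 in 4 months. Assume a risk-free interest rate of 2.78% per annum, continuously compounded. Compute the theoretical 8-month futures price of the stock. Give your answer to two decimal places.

kr 128.13

PV(dividends) I = 4.12·e^(−0.0278·1/12) + 4.37·e^(−0.0278·4/12)
I = 4.1105 + 4.3297 = 8.4402
F = (S − I)·e^(rT) = (134.22 − 8.4402) · e^(0.0278·8/12)
= 125.7798 · e^0.018533 = 125.7798 × 1.018706 = kr 128.13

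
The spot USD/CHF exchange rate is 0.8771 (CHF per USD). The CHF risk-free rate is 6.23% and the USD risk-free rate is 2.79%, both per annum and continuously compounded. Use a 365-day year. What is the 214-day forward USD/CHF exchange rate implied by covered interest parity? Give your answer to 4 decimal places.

F = S·e^((r_CHF − r_USD)T) = 0.8771 · e^((0.0623 − 0.0279) × 214/365)
= 0.8771 · e^0.020169 = 0.8771 × 1.020374
F = 0.8950 CHF per USD

0.8950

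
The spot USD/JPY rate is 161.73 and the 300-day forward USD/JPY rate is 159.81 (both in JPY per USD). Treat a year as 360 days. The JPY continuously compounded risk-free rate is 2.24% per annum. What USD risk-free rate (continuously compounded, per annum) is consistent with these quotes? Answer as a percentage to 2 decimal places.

3.67%

F = S·e^((r_JPY − r_USD)T) ⇒ r_USD = r_JPY − ln(F/S)/T
ln(159.81/161.73) = -0.011943; /(300/360) = -0.014332
r_USD = 0.0224 + 0.014332 = 0.036732
r_USD = 3.67%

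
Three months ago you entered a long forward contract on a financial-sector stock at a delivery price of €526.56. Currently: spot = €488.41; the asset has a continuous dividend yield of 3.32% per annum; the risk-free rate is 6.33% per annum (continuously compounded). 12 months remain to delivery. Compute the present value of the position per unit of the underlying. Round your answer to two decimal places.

Current fair forward for the remaining 12 months: F = S·e^((r − q)·T), (r − q) = 0.0633 − 0.0332 = 0.0301
F = 488.41 · e^(0.0301 × 12/12) = 488.41 × 1.030558 = 503.3348
Value of long forward = (F − K)·e^(−rT) = (503.3348 − 526.56) · e^(−0.0633·12/12)
= -23.2252 × 0.938662 = -21.80

-€21.80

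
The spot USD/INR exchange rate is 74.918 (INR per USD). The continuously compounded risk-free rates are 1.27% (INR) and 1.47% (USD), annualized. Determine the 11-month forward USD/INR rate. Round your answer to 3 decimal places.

F = S·e^((r_INR − r_USD)T) = 74.918 · e^((0.0127 − 0.0147) × 11/12)
= 74.918 · e^-0.001833 = 74.918 × 0.998169
F = 74.781 INR per USD

74.781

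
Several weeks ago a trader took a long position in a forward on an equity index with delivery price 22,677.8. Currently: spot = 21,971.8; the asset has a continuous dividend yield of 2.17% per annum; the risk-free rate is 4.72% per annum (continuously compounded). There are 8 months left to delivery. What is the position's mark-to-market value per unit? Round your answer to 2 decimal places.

Current fair forward for the remaining 8 months: F = S·e^((r − q)·T), (r − q) = 0.0472 − 0.0217 = 0.0255
F = 21971.8 · e^(0.0255 × 8/12) = 21971.8 × 1.01714532 = 22348.5135
Value of long forward = (F − K)·e^(−rT) = (22348.5135 − 22677.8) · e^(−0.0472·8/12)
= -329.2865 × 0.96902326 = -319.09

-319.09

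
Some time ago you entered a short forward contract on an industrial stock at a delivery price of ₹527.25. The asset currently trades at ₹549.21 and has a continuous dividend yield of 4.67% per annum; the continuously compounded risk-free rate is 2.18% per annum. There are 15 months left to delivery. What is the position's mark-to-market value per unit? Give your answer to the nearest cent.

-₹4.99

Current fair forward for the remaining 15 months: F = S·e^((r − q)·T), (r − q) = 0.0218 − 0.0467 = -0.0249
F = 549.21 · e^(-0.0249 × 15/12) = 549.21 × 0.969354 = 532.3789
Value of long forward = (F − K)·e^(−rT) = (532.3789 − 527.25) · e^(−0.0218·15/12)
= 5.1289 × 0.973118 = 4.99
Short position value = −(long value) = -₹4.99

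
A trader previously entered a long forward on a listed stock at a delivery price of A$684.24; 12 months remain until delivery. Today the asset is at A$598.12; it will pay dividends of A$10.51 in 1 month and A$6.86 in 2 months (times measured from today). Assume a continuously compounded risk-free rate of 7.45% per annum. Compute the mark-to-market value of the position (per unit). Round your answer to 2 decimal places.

PV(remaining dividends) I = 10.51·e^(−0.0745·1/12) + 6.86·e^(−0.0745·2/12) = 17.2203
Current forward F = (S − I)·e^(rT) = (598.12 − 17.2203)·e^(0.0745·12/12) = 580.8997 × 1.077345 = 625.8294
Value (long) = (F − K)·e^(−rT) = (625.8294 − 684.24) × 0.928207 = -54.2171
Value = -A$54.22

-A$54.22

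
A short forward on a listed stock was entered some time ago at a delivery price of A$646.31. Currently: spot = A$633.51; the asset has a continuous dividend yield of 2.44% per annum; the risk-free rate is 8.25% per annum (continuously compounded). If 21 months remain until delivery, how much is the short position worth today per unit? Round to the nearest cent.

Current fair forward for the remaining 21 months: F = S·e^((r − q)·T), (r − q) = 0.0825 − 0.0244 = 0.0581
F = 633.51 · e^(0.0581 × 21/12) = 633.51 × 1.107024 = 701.3108
Value of long forward = (F − K)·e^(−rT) = (701.3108 − 646.31) · e^(−0.0825·21/12)
= 55.0008 × 0.865563 = 47.61
Short position value = −(long value) = -A$47.61

-A$47.61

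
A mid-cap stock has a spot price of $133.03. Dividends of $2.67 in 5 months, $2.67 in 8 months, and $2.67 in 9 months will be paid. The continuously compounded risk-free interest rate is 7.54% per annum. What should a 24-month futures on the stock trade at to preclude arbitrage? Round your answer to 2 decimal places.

PV(dividends) I = 2.67·e^(−0.0754·5/12) + 2.67·e^(−0.0754·8/12) + 2.67·e^(−0.0754·9/12)
I = 2.5874 + 2.5391 + 2.5232 = 7.6497
F = (S − I)·e^(rT) = (133.03 − 7.6497) · e^(0.0754·24/12)
= 125.3803 · e^0.150800 = 125.3803 × 1.162764 = $145.79

$145.79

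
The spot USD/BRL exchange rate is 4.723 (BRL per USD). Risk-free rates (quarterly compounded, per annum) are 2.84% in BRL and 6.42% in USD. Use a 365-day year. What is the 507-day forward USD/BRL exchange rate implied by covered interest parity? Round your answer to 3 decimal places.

By covered interest parity, F = S · (1+r_BRL/4)^(4T) / (1+r_USD/4)^(4T)
= 4.723 × 1.040092 / 1.092500 = 4.723 × 0.952029
F = 4.496 BRL per USD

4.496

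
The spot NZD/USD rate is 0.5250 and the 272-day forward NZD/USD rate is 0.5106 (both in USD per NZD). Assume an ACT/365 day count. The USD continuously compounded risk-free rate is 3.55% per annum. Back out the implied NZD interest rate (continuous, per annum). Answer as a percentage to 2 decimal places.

7.28%

F = S·e^((r_USD − r_NZD)T) ⇒ r_NZD = r_USD − ln(F/S)/T
ln(0.5106/0.5250) = -0.027812; /(272/365) = -0.037321
r_NZD = 0.0355 + 0.037321 = 0.072821
r_NZD = 7.28%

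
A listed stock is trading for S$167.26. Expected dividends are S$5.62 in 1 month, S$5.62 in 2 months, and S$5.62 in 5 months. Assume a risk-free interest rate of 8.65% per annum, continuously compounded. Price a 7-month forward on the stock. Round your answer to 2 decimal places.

S$158.52

PV(dividends) I = 5.62·e^(−0.0865·1/12) + 5.62·e^(−0.0865·2/12) + 5.62·e^(−0.0865·5/12)
I = 5.5796 + 5.5396 + 5.4211 = 16.5403
F = (S − I)·e^(rT) = (167.26 − 16.5403) · e^(0.0865·7/12)
= 150.7197 · e^0.050458 = 150.7197 × 1.051753 = S$158.52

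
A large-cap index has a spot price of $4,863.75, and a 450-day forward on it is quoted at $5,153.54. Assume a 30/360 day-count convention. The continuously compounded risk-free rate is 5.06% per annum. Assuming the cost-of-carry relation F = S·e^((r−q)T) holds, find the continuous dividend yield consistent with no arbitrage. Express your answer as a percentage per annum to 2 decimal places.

0.43%

From F = S·e^((r−q)T): (r − q) = ln(F/S)/T
ln(5153.54/4863.75) = ln(1.059582) = 0.057874
(r − q) = 0.057874 / (450/360) = 0.046299
q = r − ln(F/S)/T = 0.0506 − 0.046299 = 0.004301
q = 0.43%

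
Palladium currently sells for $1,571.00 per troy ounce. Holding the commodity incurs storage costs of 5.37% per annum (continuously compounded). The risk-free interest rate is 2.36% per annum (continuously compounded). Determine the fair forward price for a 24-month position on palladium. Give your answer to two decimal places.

Net carry = r + u − y = 0.0236 + 0.0537 − 0.0000 = 0.0773
F = S·e^((r+u−y)T) = 1571.00 · e^(0.0773 × 24/12) = 1571.00 · e^0.15460000
= 1571.00 × 1.16719099 = $1,833.66 per troy ounce

$1,833.66 per troy ounce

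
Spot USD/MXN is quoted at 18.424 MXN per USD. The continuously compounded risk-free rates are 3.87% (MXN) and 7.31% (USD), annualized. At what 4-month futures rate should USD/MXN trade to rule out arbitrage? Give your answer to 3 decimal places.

F = S·e^((r_MXN − r_USD)T) = 18.424 · e^((0.0387 − 0.0731) × 4/12)
= 18.424 · e^-0.011467 = 18.424 × 0.988598
F = 18.214 MXN per USD

18.214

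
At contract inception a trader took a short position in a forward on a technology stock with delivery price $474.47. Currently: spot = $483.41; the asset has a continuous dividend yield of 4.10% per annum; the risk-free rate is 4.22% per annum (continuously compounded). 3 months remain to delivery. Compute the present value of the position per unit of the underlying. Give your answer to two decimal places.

-$8.99

Current fair forward for the remaining 3 months: F = S·e^((r − q)·T), (r − q) = 0.0422 − 0.0410 = 0.0012
F = 483.41 · e^(0.0012 × 3/12) = 483.41 × 1.000300 = 483.5550
Value of long forward = (F − K)·e^(−rT) = (483.5550 − 474.47) · e^(−0.0422·3/12)
= 9.0850 × 0.989505 = 8.99
Short position value = −(long value) = -$8.99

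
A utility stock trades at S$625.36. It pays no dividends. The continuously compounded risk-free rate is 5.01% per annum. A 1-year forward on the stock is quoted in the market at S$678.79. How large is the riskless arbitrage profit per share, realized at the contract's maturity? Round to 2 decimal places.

Fair forward: F* = S·e^(carry·T), with carry = r = 0.0501
F* = 625.36 · e^(0.0501 × 1) = 625.36 · e^0.050100 = 625.36 × 1.051376 = S$657.4885
Market S$678.79 > fair S$657.4885: forward overpriced → cash-and-carry (buy spot, short the forward).
At maturity, profit = |F_mkt − F*| = |678.79 − 657.4885| = S$21.30 per share

S$21.30 per share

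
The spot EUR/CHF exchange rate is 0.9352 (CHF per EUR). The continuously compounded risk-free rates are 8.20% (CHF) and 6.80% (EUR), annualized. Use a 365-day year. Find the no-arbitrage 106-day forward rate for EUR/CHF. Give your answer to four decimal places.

F = S·e^((r_CHF − r_EUR)T) = 0.9352 · e^((0.0820 − 0.0680) × 106/365)
= 0.9352 · e^0.004066 = 0.9352 × 1.004074
F = 0.9390 CHF per EUR

0.9390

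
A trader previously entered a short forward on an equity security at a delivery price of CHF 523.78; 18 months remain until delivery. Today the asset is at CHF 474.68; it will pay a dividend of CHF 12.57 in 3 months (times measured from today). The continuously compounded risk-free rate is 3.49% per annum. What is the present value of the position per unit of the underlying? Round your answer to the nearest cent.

PV(remaining dividends) I = 12.57·e^(−0.0349·3/12) = 12.4608
Current forward F = (S − I)·e^(rT) = (474.68 − 12.4608)·e^(0.0349·18/12) = 462.2192 × 1.053744 = 487.0607
Value (long) = (F − K)·e^(−rT) = (487.0607 − 523.78) × 0.948997 = -34.8465
Short position value = −(long value) = CHF 34.85

CHF 34.85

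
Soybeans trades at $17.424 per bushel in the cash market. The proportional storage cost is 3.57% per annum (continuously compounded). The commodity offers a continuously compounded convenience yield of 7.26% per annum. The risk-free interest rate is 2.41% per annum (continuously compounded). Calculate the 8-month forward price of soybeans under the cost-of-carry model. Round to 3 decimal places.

$17.276 per bushel

Net carry = r + u − y = 0.0241 + 0.0357 − 0.0726 = -0.0128
F = S·e^((r+u−y)T) = 17.424 · e^(-0.0128 × 8/12) = 17.424 · e^-0.008533
= 17.424 × 0.991503 = $17.276 per bushel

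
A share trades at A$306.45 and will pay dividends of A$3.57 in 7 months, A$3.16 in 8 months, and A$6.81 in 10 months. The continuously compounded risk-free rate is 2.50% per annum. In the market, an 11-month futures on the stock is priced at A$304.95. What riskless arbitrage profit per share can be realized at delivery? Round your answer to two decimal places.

PV(dividends) I = 3.57·e^(−0.0250·7/12) + 3.16·e^(−0.0250·8/12) + 6.81·e^(−0.0250·10/12) = 13.2957
Fair futures F* = (S − I)·e^(rT) = (306.45 − 13.2957)·e^0.022917 = 293.1543 × 1.023182 = 299.9502
Market A$304.95 > fair 299.9502: forward overpriced → cash-and-carry (borrow at r, buy the stock and collect the dividends, short the forward).
Profit at T = |F_mkt − F*| = |304.95 − 299.9502| = A$5.00 per share

A$5.00 per share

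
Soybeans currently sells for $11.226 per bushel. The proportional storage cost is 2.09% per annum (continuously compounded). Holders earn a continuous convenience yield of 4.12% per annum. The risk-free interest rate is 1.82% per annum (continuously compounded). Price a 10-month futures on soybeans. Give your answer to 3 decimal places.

Net carry = r + u − y = 0.0182 + 0.0209 − 0.0412 = -0.0021
F = S·e^((r+u−y)T) = 11.226 · e^(-0.0021 × 10/12) = 11.226 · e^-0.001750
= 11.226 × 0.998252 = $11.206 per bushel

$11.206 per bushel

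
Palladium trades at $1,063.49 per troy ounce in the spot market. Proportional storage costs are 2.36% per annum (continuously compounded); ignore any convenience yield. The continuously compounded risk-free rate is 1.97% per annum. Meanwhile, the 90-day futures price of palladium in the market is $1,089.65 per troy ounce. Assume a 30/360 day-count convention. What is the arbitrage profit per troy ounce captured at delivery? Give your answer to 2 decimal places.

Fair futures: F* = S·e^(carry·T), with carry = (r + u) = 0.0197 + 0.0236 = 0.0433
F* = 1063.49 · e^(0.0433 × 90/360) = 1063.49 · e^0.01082500 = 1063.49 × 1.01088380 = $1075.0648
Market $1089.65 > fair $1075.0648: forward overpriced → cash-and-carry (buy spot, short the forward).
At maturity, profit = |F_mkt − F*| = |1089.65 − 1075.0648| = $14.59 per troy ounce

$14.59 per troy ounce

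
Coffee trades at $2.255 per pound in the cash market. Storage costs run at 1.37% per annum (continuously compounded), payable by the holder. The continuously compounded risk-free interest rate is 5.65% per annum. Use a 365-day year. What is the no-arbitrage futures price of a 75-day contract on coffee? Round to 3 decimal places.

Net carry = r + u − y = 0.0565 + 0.0137 − 0.0000 = 0.0702
F = S·e^((r+u−y)T) = 2.255 · e^(0.0702 × 75/365) = 2.255 · e^0.014425
= 2.255 × 1.014530 = $2.288 per pound

$2.288 per pound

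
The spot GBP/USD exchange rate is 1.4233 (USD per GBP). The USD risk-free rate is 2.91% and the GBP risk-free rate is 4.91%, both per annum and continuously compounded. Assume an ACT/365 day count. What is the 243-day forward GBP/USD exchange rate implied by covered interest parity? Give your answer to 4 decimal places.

1.4045

F = S·e^((r_USD − r_GBP)T) = 1.4233 · e^((0.0291 − 0.0491) × 243/365)
= 1.4233 · e^-0.013315 = 1.4233 × 0.986773
F = 1.4045 USD per GBP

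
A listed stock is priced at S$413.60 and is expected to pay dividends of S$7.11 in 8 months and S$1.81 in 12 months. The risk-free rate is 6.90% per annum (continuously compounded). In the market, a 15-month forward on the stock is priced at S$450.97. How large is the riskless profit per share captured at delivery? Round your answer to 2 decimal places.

PV(dividends) I = 7.11·e^(−0.0690·8/12) + 1.81·e^(−0.0690·12/12) = 8.4797
Fair forward F* = (S − I)·e^(rT) = (413.60 − 8.4797)·e^0.086250 = 405.1203 × 1.090079 = 441.6131
Market S$450.97 > fair 441.6131: forward overpriced → cash-and-carry (borrow at r, buy the stock and collect the dividends, short the forward).
Profit at T = |F_mkt − F*| = |450.97 − 441.6131| = S$9.36 per share

S$9.36 per share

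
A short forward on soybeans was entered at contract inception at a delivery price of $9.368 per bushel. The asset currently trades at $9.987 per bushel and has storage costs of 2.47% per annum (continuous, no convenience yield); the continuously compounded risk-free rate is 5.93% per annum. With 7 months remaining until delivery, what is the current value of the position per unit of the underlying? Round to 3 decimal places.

Current fair forward for the remaining 7 months: F = S·e^((r + u)·T), (r + u) = 0.0593 + 0.0247 = 0.0840
F = 9.987 · e^(0.0840 × 7/12) = 9.987 × 1.050220 = 10.4885
Value of long forward = (F − K)·e^(−rT) = (10.4885 − 9.368) · e^(−0.0593·7/12)
= 1.1205 × 0.966000 = 1.082
Short position value = −(long value) = -$1.082

-$1.082 per bushel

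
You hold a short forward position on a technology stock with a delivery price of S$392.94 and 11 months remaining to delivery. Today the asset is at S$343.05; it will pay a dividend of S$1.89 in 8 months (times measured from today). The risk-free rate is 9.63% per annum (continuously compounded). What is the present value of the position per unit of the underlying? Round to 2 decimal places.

PV(remaining dividends) I = 1.89·e^(−0.0963·8/12) = 1.7725
Current forward F = (S − I)·e^(rT) = (343.05 − 1.7725)·e^(0.0963·11/12) = 341.2775 × 1.092288 = 372.7733
Value (long) = (F − K)·e^(−rT) = (372.7733 − 392.94) × 0.915509 = -18.4628
Short position value = −(long value) = S$18.46

S$18.46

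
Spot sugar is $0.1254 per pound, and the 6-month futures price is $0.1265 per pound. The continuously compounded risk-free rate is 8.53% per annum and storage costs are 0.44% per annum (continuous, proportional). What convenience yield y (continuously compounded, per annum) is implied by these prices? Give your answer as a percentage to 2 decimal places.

7.22%

F = S·e^((r+u−y)T) ⇒ (r+u−y) = ln(F/S)/T
ln(0.1265/0.1254) = 0.008734; /T ⇒ 0.017468
y = r + u − ln(F/S)/T = 0.0853 + 0.0044 − 0.017468 = 0.072232
y = 7.22%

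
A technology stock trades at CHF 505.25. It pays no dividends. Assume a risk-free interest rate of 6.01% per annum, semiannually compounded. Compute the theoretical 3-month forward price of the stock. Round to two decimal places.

CHF 512.79

F = S · (1+r/2)^(2T)
= 505.25 × 1.014914
F = CHF 512.79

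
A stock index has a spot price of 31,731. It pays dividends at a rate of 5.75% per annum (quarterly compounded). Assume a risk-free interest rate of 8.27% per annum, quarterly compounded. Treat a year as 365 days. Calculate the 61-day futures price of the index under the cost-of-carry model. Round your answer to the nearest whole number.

F = S · (1+r/4)^(4T) / (1+q/4)^(4T)
= 31731 × 1.013774 / 1.009587 = 31731 × 1.004147
F = 31,863

31,863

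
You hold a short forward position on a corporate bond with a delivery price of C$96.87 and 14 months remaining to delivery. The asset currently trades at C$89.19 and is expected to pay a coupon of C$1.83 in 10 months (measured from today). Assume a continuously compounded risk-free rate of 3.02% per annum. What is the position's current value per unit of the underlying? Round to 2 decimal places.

C$6.11

PV(remaining coupons) I = 1.83·e^(−0.0302·10/12) = 1.7845
Current forward F = (S − I)·e^(rT) = (89.19 − 1.7845)·e^(0.0302·14/12) = 87.4055 × 1.035861 = 90.5399
Value (long) = (F − K)·e^(−rT) = (90.5399 − 96.87) × 0.965380 = -6.1110
Short position value = −(long value) = C$6.11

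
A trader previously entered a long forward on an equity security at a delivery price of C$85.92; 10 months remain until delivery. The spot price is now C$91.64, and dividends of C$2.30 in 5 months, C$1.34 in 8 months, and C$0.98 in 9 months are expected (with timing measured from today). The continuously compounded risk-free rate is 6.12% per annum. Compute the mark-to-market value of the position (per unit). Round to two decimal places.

C$5.53

PV(remaining dividends) I = 2.30·e^(−0.0612·5/12) + 1.34·e^(−0.0612·8/12) + 0.98·e^(−0.0612·9/12) = 4.4646
Current forward F = (S − I)·e^(rT) = (91.64 − 4.4646)·e^(0.0612·10/12) = 87.1754 × 1.052323 = 91.7367
Value (long) = (F − K)·e^(−rT) = (91.7367 − 85.92) × 0.950279 = 5.5275
Value = C$5.53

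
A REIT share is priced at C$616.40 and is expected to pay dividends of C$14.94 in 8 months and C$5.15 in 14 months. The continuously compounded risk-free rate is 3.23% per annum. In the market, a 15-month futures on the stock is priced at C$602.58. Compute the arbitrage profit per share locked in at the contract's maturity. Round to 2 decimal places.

C$18.83 per share

PV(dividends) I = 14.94·e^(−0.0323·8/12) + 5.15·e^(−0.0323·14/12) = 19.5813
Fair futures F* = (S − I)·e^(rT) = (616.40 − 19.5813)·e^0.040375 = 596.8187 × 1.041201 = 621.4082
Market C$602.58 < fair 621.4082: forward underpriced → reverse cash-and-carry (short the stock, invest proceeds at r, pay the dividends, go long the forward).
Profit at T = |F_mkt − F*| = |602.58 − 621.4082| = C$18.83 per share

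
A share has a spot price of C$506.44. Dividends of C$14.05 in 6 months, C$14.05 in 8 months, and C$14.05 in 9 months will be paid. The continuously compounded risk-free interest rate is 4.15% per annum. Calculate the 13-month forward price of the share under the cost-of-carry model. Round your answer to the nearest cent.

PV(dividends) I = 14.05·e^(−0.0415·6/12) + 14.05·e^(−0.0415·8/12) + 14.05·e^(−0.0415·9/12)
I = 13.7615 + 13.6666 + 13.6194 = 41.0475
F = (S − I)·e^(rT) = (506.44 − 41.0475) · e^(0.0415·13/12)
= 465.3925 · e^0.044958 = 465.3925 × 1.045984 = C$486.79

C$486.79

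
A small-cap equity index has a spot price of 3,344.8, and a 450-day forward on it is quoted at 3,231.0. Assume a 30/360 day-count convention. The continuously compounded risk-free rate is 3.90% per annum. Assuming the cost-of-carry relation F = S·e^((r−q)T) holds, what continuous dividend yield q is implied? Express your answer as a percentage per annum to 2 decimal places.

From F = S·e^((r−q)T): (r − q) = ln(F/S)/T
ln(3231.0/3344.8) = ln(0.965977) = -0.034615
(r − q) = -0.034615 / (450/360) = -0.027692
q = r − ln(F/S)/T = 0.0390 + 0.027692 = 0.066692
q = 6.67%

6.67%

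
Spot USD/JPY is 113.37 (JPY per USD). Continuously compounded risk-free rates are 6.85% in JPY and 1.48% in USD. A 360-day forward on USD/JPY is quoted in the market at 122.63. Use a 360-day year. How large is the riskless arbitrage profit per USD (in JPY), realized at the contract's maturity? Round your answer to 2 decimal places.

Fair forward: F* = S·e^(carry·T), with carry = (r_JPY − r_USD) = 0.0685 − 0.0148 = 0.0537
F* = 113.37 · e^(0.0537 × 360/360) = 113.37 · e^0.053700 = 113.37 × 1.055168 = 119.6244
Market 122.63 > fair 119.6244: forward overpriced → cash-and-carry (buy spot, short the forward).
At maturity, profit = |F_mkt − F*| = |122.63 − 119.6244| = 3.01 per USD (in JPY)

3.01 per USD (in JPY)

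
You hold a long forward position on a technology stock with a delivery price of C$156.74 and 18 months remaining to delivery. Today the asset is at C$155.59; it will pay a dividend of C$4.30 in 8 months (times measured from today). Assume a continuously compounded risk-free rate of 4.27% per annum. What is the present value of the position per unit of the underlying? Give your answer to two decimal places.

C$4.40

PV(remaining dividends) I = 4.30·e^(−0.0427·8/12) = 4.1793
Current forward F = (S − I)·e^(rT) = (155.59 − 4.1793)·e^(0.0427·18/12) = 151.4107 × 1.066146 = 161.4259
Value (long) = (F − K)·e^(−rT) = (161.4259 − 156.74) × 0.937958 = 4.3952
Value = C$4.40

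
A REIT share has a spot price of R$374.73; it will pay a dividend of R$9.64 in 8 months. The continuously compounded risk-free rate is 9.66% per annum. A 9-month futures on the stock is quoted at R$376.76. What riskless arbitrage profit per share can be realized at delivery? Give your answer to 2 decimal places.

R$16.41 per share

PV(dividends) I = 9.64·e^(−0.0966·8/12) = 9.0388
Fair futures F* = (S − I)·e^(rT) = (374.73 − 9.0388)·e^0.072450 = 365.6912 × 1.075139 = 393.1689
Market R$376.76 < fair 393.1689: forward underpriced → reverse cash-and-carry (short the stock, invest proceeds at r, pay the dividends, go long the forward).
Profit at T = |F_mkt − F*| = |376.76 − 393.1689| = R$16.41 per share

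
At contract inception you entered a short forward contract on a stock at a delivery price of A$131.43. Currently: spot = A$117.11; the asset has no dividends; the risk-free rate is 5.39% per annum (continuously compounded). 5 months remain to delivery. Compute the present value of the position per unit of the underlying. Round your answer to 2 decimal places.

A$11.40

Current fair forward for the remaining 5 months: F = S·e^(r·T), r = 0.0539
F = 117.11 · e^(0.0539 × 5/12) = 117.11 × 1.022712 = 119.7698
Value of long forward = (F − K)·e^(−rT) = (119.7698 − 131.43) · e^(−0.0539·5/12)
= -11.6602 × 0.977792 = -11.40
Short position value = −(long value) = A$11.40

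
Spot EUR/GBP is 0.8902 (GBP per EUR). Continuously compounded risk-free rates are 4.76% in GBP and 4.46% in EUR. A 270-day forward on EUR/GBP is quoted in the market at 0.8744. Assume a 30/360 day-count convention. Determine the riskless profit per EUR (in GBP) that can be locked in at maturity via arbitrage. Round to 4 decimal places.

Fair forward: F* = S·e^(carry·T), with carry = (r_GBP − r_EUR) = 0.0476 − 0.0446 = 0.0030
F* = 0.8902 · e^(0.0030 × 270/360) = 0.8902 · e^0.002250 = 0.8902 × 1.002253 = 0.8922
Market 0.8744 < fair 0.8922: forward underpriced → reverse cash-and-carry (short spot, go long the forward).
At maturity, profit = |F_mkt − F*| = |0.8744 − 0.8922| = 0.0178 per EUR (in GBP)

0.0178 per EUR (in GBP)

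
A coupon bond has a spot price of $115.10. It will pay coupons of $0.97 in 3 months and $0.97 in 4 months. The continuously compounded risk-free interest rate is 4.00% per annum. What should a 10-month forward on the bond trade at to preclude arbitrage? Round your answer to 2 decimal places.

$117.02

PV(coupons) I = 0.97·e^(−0.0400·3/12) + 0.97·e^(−0.0400·4/12)
I = 0.9603 + 0.9572 = 1.9175
F = (S − I)·e^(rT) = (115.10 − 1.9175) · e^(0.0400·10/12)
= 113.1825 · e^0.033333 = 113.1825 × 1.033895 = $117.02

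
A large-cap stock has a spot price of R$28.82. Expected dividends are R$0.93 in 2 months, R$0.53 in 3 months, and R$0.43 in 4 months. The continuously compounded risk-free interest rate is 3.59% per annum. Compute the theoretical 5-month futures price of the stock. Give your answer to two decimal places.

PV(dividends) I = 0.93·e^(−0.0359·2/12) + 0.53·e^(−0.0359·3/12) + 0.43·e^(−0.0359·4/12)
I = 0.9245 + 0.5253 + 0.4249 = 1.8747
F = (S − I)·e^(rT) = (28.82 − 1.8747) · e^(0.0359·5/12)
= 26.9453 · e^0.014958 = 26.9453 × 1.015070 = R$27.35

R$27.35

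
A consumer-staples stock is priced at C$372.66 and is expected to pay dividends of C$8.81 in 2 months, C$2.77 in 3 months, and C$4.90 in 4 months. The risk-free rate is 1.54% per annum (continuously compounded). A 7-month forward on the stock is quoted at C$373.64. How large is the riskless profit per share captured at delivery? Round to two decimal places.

C$14.19 per share

PV(dividends) I = 8.81·e^(−0.0154·2/12) + 2.77·e^(−0.0154·3/12) + 4.90·e^(−0.0154·4/12) = 16.4217
Fair forward F* = (S − I)·e^(rT) = (372.66 − 16.4217)·e^0.008983 = 356.2383 × 1.009023 = 359.4526
Market C$373.64 > fair 359.4526: forward overpriced → cash-and-carry (borrow at r, buy the stock and collect the dividends, short the forward).
Profit at T = |F_mkt − F*| = |373.64 − 359.4526| = C$14.19 per share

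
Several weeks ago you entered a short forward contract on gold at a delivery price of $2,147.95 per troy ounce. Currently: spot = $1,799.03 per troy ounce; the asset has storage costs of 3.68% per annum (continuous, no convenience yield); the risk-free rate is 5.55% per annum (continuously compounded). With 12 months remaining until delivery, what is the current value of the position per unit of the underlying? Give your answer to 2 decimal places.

Current fair forward for the remaining 12 months: F = S·e^((r + u)·T), (r + u) = 0.0555 + 0.0368 = 0.0923
F = 1799.03 · e^(0.0923 × 12/12) = 1799.03 × 1.09669378 = 1972.9850
Value of long forward = (F − K)·e^(−rT) = (1972.9850 − 2147.95) · e^(−0.0555·12/12)
= -174.9650 × 0.94601202 = -165.52
Short position value = −(long value) = $165.52

$165.52 per troy ounce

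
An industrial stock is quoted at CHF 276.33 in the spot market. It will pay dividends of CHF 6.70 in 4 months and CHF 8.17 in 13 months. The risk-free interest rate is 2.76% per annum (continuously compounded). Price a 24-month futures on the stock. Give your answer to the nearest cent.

PV(dividends) I = 6.70·e^(−0.0276·4/12) + 8.17·e^(−0.0276·13/12)
I = 6.6386 + 7.9293 = 14.5679
F = (S − I)·e^(rT) = (276.33 − 14.5679) · e^(0.0276·24/12)
= 261.7621 · e^0.055200 = 261.7621 × 1.056752 = CHF 276.62

CHF 276.62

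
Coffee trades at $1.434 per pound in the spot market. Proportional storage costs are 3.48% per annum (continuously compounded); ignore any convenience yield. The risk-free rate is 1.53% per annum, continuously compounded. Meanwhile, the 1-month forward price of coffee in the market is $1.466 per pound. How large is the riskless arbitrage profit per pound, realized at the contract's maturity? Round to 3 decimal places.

Fair forward: F* = S·e^(carry·T), with carry = (r + u) = 0.0153 + 0.0348 = 0.0501
F* = 1.434 · e^(0.0501 × 1/12) = 1.434 · e^0.004175 = 1.434 × 1.004184 = $1.4400
Market $1.466 > fair $1.4400: forward overpriced → cash-and-carry (buy spot, short the forward).
At maturity, profit = |F_mkt − F*| = |1.466 − 1.4400| = $0.026 per pound

$0.026 per pound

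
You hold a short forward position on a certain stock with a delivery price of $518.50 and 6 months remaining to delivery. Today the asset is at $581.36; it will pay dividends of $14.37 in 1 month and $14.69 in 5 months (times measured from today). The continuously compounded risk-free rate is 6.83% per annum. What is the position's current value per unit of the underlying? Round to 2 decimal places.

PV(remaining dividends) I = 14.37·e^(−0.0683·1/12) + 14.69·e^(−0.0683·5/12) = 28.5663
Current forward F = (S − I)·e^(rT) = (581.36 − 28.5663)·e^(0.0683·6/12) = 552.7937 × 1.034740 = 571.9978
Value (long) = (F − K)·e^(−rT) = (571.9978 − 518.50) × 0.966427 = 51.7017
Short position value = −(long value) = -$51.70

-$51.70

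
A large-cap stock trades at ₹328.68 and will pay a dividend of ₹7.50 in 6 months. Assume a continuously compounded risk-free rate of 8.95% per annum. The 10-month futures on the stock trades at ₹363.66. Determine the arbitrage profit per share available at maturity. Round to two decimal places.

₹17.26 per share

PV(dividends) I = 7.50·e^(−0.0895·6/12) = 7.1718
Fair futures F* = (S − I)·e^(rT) = (328.68 − 7.1718)·e^0.074583 = 321.5082 × 1.077435 = 346.4042
Market ₹363.66 > fair 346.4042: forward overpriced → cash-and-carry (borrow at r, buy the stock and collect the dividends, short the forward).
Profit at T = |F_mkt − F*| = |363.66 − 346.4042| = ₹17.26 per share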